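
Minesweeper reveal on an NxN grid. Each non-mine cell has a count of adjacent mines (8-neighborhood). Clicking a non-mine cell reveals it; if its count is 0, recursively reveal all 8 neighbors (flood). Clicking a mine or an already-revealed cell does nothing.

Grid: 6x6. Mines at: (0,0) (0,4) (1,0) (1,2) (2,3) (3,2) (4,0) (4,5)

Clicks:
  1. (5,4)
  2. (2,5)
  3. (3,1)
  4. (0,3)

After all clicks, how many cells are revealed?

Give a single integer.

Answer: 9

Derivation:
Click 1 (5,4) count=1: revealed 1 new [(5,4)] -> total=1
Click 2 (2,5) count=0: revealed 6 new [(1,4) (1,5) (2,4) (2,5) (3,4) (3,5)] -> total=7
Click 3 (3,1) count=2: revealed 1 new [(3,1)] -> total=8
Click 4 (0,3) count=2: revealed 1 new [(0,3)] -> total=9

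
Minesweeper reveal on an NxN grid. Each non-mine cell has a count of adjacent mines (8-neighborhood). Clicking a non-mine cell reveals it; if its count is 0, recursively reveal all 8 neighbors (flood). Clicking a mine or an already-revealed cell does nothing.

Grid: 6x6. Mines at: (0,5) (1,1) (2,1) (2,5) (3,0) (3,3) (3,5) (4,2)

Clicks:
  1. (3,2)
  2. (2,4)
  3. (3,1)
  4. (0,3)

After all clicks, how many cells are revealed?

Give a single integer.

Click 1 (3,2) count=3: revealed 1 new [(3,2)] -> total=1
Click 2 (2,4) count=3: revealed 1 new [(2,4)] -> total=2
Click 3 (3,1) count=3: revealed 1 new [(3,1)] -> total=3
Click 4 (0,3) count=0: revealed 8 new [(0,2) (0,3) (0,4) (1,2) (1,3) (1,4) (2,2) (2,3)] -> total=11

Answer: 11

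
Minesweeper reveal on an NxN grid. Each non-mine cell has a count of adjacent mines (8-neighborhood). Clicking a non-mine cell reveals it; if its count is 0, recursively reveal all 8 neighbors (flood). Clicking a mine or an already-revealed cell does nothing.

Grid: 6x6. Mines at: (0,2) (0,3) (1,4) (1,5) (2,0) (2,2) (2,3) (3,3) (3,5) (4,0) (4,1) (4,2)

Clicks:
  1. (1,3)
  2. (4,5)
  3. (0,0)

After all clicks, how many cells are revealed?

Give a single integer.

Answer: 6

Derivation:
Click 1 (1,3) count=5: revealed 1 new [(1,3)] -> total=1
Click 2 (4,5) count=1: revealed 1 new [(4,5)] -> total=2
Click 3 (0,0) count=0: revealed 4 new [(0,0) (0,1) (1,0) (1,1)] -> total=6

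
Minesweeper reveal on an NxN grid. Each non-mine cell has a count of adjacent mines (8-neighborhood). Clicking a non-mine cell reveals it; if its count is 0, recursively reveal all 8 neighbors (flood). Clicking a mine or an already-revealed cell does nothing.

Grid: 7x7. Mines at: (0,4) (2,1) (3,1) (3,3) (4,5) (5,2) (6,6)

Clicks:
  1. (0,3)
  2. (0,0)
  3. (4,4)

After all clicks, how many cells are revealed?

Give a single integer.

Click 1 (0,3) count=1: revealed 1 new [(0,3)] -> total=1
Click 2 (0,0) count=0: revealed 7 new [(0,0) (0,1) (0,2) (1,0) (1,1) (1,2) (1,3)] -> total=8
Click 3 (4,4) count=2: revealed 1 new [(4,4)] -> total=9

Answer: 9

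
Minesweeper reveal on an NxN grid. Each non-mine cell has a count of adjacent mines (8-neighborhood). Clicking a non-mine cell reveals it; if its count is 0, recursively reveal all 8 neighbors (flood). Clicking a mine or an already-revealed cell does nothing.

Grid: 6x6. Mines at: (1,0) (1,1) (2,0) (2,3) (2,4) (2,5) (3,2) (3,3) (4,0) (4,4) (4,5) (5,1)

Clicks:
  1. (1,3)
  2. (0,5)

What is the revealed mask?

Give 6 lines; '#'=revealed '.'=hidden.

Answer: ..####
..####
......
......
......
......

Derivation:
Click 1 (1,3) count=2: revealed 1 new [(1,3)] -> total=1
Click 2 (0,5) count=0: revealed 7 new [(0,2) (0,3) (0,4) (0,5) (1,2) (1,4) (1,5)] -> total=8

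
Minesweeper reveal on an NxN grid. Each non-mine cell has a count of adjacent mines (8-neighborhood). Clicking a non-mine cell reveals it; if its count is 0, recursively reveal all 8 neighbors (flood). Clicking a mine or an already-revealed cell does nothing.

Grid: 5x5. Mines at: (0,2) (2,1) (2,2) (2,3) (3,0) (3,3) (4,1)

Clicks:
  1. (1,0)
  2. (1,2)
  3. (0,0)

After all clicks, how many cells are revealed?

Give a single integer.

Click 1 (1,0) count=1: revealed 1 new [(1,0)] -> total=1
Click 2 (1,2) count=4: revealed 1 new [(1,2)] -> total=2
Click 3 (0,0) count=0: revealed 3 new [(0,0) (0,1) (1,1)] -> total=5

Answer: 5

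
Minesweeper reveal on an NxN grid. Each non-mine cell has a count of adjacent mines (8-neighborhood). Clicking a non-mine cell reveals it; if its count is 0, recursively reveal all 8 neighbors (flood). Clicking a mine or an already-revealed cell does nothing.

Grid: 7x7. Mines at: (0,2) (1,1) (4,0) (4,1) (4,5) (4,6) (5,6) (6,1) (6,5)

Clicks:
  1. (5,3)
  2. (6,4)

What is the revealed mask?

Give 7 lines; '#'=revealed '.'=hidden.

Click 1 (5,3) count=0: revealed 28 new [(0,3) (0,4) (0,5) (0,6) (1,2) (1,3) (1,4) (1,5) (1,6) (2,2) (2,3) (2,4) (2,5) (2,6) (3,2) (3,3) (3,4) (3,5) (3,6) (4,2) (4,3) (4,4) (5,2) (5,3) (5,4) (6,2) (6,3) (6,4)] -> total=28
Click 2 (6,4) count=1: revealed 0 new [(none)] -> total=28

Answer: ...####
..#####
..#####
..#####
..###..
..###..
..###..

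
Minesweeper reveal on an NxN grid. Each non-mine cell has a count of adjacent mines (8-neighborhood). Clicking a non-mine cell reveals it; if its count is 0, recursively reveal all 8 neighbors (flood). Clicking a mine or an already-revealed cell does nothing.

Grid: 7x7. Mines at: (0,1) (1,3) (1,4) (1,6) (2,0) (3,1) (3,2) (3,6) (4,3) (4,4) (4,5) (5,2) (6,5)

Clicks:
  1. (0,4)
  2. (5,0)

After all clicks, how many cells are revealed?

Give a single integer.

Answer: 7

Derivation:
Click 1 (0,4) count=2: revealed 1 new [(0,4)] -> total=1
Click 2 (5,0) count=0: revealed 6 new [(4,0) (4,1) (5,0) (5,1) (6,0) (6,1)] -> total=7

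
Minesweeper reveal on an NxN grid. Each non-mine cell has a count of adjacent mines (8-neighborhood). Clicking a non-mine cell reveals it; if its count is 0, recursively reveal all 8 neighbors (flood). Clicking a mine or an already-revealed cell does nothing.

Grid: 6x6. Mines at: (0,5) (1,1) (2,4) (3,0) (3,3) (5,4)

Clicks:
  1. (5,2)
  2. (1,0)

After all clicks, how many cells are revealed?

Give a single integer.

Answer: 9

Derivation:
Click 1 (5,2) count=0: revealed 8 new [(4,0) (4,1) (4,2) (4,3) (5,0) (5,1) (5,2) (5,3)] -> total=8
Click 2 (1,0) count=1: revealed 1 new [(1,0)] -> total=9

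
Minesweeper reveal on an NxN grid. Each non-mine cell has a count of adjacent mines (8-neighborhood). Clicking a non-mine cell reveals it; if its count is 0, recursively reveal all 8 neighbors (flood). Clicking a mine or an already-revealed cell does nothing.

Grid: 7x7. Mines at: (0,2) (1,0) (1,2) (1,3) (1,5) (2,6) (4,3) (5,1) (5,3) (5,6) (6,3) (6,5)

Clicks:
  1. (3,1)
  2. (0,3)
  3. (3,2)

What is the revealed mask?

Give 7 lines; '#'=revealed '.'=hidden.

Click 1 (3,1) count=0: revealed 9 new [(2,0) (2,1) (2,2) (3,0) (3,1) (3,2) (4,0) (4,1) (4,2)] -> total=9
Click 2 (0,3) count=3: revealed 1 new [(0,3)] -> total=10
Click 3 (3,2) count=1: revealed 0 new [(none)] -> total=10

Answer: ...#...
.......
###....
###....
###....
.......
.......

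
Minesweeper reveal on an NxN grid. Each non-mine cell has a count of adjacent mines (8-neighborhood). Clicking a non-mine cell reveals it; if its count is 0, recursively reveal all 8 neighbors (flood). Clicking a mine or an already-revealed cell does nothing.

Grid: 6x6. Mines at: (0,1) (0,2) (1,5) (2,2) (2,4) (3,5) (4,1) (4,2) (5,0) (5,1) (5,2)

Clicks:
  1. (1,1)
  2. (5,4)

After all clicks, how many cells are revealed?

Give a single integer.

Click 1 (1,1) count=3: revealed 1 new [(1,1)] -> total=1
Click 2 (5,4) count=0: revealed 6 new [(4,3) (4,4) (4,5) (5,3) (5,4) (5,5)] -> total=7

Answer: 7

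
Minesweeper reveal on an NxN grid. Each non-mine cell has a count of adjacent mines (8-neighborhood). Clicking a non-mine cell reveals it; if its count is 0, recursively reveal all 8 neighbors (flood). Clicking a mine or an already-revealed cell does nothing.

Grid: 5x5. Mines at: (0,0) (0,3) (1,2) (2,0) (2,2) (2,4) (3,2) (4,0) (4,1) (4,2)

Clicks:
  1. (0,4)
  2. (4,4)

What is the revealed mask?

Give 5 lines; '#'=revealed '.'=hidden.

Click 1 (0,4) count=1: revealed 1 new [(0,4)] -> total=1
Click 2 (4,4) count=0: revealed 4 new [(3,3) (3,4) (4,3) (4,4)] -> total=5

Answer: ....#
.....
.....
...##
...##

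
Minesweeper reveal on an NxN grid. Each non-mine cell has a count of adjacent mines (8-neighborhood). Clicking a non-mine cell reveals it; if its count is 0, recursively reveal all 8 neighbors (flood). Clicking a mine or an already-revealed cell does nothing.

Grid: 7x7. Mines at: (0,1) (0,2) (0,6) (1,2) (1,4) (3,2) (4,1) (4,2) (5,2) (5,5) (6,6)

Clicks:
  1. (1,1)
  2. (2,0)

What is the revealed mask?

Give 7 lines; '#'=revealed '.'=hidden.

Answer: .......
##.....
##.....
##.....
.......
.......
.......

Derivation:
Click 1 (1,1) count=3: revealed 1 new [(1,1)] -> total=1
Click 2 (2,0) count=0: revealed 5 new [(1,0) (2,0) (2,1) (3,0) (3,1)] -> total=6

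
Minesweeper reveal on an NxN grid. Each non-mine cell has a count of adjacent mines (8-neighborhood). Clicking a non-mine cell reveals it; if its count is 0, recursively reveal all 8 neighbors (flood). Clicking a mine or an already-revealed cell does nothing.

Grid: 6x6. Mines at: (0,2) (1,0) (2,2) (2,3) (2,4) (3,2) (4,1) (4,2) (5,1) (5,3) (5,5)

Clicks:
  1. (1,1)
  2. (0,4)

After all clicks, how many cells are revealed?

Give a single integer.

Click 1 (1,1) count=3: revealed 1 new [(1,1)] -> total=1
Click 2 (0,4) count=0: revealed 6 new [(0,3) (0,4) (0,5) (1,3) (1,4) (1,5)] -> total=7

Answer: 7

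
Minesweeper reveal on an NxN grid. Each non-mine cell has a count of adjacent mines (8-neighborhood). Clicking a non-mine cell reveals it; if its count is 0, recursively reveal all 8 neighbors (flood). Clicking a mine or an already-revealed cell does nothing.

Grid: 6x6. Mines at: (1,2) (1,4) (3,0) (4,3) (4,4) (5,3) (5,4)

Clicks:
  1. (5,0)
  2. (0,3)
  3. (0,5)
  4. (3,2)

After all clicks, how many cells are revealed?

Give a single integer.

Click 1 (5,0) count=0: revealed 6 new [(4,0) (4,1) (4,2) (5,0) (5,1) (5,2)] -> total=6
Click 2 (0,3) count=2: revealed 1 new [(0,3)] -> total=7
Click 3 (0,5) count=1: revealed 1 new [(0,5)] -> total=8
Click 4 (3,2) count=1: revealed 1 new [(3,2)] -> total=9

Answer: 9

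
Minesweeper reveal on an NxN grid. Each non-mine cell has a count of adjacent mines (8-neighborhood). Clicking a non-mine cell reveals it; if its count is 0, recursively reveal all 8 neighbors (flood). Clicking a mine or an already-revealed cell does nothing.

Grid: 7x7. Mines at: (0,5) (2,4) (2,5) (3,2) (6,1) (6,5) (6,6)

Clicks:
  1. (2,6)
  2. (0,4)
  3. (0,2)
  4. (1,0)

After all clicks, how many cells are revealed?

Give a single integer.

Click 1 (2,6) count=1: revealed 1 new [(2,6)] -> total=1
Click 2 (0,4) count=1: revealed 1 new [(0,4)] -> total=2
Click 3 (0,2) count=0: revealed 19 new [(0,0) (0,1) (0,2) (0,3) (1,0) (1,1) (1,2) (1,3) (1,4) (2,0) (2,1) (2,2) (2,3) (3,0) (3,1) (4,0) (4,1) (5,0) (5,1)] -> total=21
Click 4 (1,0) count=0: revealed 0 new [(none)] -> total=21

Answer: 21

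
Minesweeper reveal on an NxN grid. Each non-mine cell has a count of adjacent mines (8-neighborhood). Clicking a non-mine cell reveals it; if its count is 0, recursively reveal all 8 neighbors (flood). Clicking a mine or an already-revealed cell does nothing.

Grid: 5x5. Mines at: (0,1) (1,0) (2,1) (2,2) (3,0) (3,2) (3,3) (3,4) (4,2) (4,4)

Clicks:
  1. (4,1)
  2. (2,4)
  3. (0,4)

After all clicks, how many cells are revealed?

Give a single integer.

Answer: 9

Derivation:
Click 1 (4,1) count=3: revealed 1 new [(4,1)] -> total=1
Click 2 (2,4) count=2: revealed 1 new [(2,4)] -> total=2
Click 3 (0,4) count=0: revealed 7 new [(0,2) (0,3) (0,4) (1,2) (1,3) (1,4) (2,3)] -> total=9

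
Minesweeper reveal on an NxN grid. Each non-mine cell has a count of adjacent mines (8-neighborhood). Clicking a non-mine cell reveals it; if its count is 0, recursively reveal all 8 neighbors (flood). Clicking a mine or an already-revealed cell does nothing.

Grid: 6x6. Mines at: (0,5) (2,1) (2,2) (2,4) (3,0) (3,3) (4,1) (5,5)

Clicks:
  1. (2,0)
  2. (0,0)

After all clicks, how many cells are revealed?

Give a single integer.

Click 1 (2,0) count=2: revealed 1 new [(2,0)] -> total=1
Click 2 (0,0) count=0: revealed 10 new [(0,0) (0,1) (0,2) (0,3) (0,4) (1,0) (1,1) (1,2) (1,3) (1,4)] -> total=11

Answer: 11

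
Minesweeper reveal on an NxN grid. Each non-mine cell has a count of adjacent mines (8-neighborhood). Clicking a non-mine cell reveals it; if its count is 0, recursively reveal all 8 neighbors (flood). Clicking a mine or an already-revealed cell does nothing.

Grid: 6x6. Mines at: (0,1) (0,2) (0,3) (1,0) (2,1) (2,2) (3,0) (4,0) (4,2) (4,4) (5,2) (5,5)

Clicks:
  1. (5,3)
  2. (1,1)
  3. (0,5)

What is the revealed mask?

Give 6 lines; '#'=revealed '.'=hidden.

Click 1 (5,3) count=3: revealed 1 new [(5,3)] -> total=1
Click 2 (1,1) count=5: revealed 1 new [(1,1)] -> total=2
Click 3 (0,5) count=0: revealed 11 new [(0,4) (0,5) (1,3) (1,4) (1,5) (2,3) (2,4) (2,5) (3,3) (3,4) (3,5)] -> total=13

Answer: ....##
.#.###
...###
...###
......
...#..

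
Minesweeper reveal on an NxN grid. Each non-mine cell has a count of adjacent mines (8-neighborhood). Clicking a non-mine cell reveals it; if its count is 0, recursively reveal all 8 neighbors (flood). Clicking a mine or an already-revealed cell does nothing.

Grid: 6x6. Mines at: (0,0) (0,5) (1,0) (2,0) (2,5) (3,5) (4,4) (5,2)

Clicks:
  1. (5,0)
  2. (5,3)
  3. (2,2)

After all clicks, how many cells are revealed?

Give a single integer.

Answer: 24

Derivation:
Click 1 (5,0) count=0: revealed 6 new [(3,0) (3,1) (4,0) (4,1) (5,0) (5,1)] -> total=6
Click 2 (5,3) count=2: revealed 1 new [(5,3)] -> total=7
Click 3 (2,2) count=0: revealed 17 new [(0,1) (0,2) (0,3) (0,4) (1,1) (1,2) (1,3) (1,4) (2,1) (2,2) (2,3) (2,4) (3,2) (3,3) (3,4) (4,2) (4,3)] -> total=24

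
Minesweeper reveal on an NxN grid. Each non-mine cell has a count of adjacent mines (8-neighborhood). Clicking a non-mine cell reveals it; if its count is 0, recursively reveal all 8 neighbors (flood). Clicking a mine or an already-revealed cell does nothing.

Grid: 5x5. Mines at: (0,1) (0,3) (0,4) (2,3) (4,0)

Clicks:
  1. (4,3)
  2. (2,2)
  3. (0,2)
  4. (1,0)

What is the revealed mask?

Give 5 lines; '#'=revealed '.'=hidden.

Click 1 (4,3) count=0: revealed 8 new [(3,1) (3,2) (3,3) (3,4) (4,1) (4,2) (4,3) (4,4)] -> total=8
Click 2 (2,2) count=1: revealed 1 new [(2,2)] -> total=9
Click 3 (0,2) count=2: revealed 1 new [(0,2)] -> total=10
Click 4 (1,0) count=1: revealed 1 new [(1,0)] -> total=11

Answer: ..#..
#....
..#..
.####
.####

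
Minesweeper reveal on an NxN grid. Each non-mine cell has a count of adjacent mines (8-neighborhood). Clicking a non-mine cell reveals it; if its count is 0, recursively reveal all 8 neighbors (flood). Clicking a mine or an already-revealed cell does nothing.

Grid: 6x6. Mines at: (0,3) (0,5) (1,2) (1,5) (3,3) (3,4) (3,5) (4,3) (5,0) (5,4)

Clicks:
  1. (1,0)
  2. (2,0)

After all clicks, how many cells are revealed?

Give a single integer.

Click 1 (1,0) count=0: revealed 13 new [(0,0) (0,1) (1,0) (1,1) (2,0) (2,1) (2,2) (3,0) (3,1) (3,2) (4,0) (4,1) (4,2)] -> total=13
Click 2 (2,0) count=0: revealed 0 new [(none)] -> total=13

Answer: 13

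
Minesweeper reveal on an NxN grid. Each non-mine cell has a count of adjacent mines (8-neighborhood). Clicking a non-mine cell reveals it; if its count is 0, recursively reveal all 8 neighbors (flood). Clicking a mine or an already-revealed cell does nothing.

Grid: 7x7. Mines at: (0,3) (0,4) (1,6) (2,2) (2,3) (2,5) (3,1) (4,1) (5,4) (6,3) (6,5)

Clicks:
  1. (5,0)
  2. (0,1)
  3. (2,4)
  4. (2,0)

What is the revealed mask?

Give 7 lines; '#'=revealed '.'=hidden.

Click 1 (5,0) count=1: revealed 1 new [(5,0)] -> total=1
Click 2 (0,1) count=0: revealed 8 new [(0,0) (0,1) (0,2) (1,0) (1,1) (1,2) (2,0) (2,1)] -> total=9
Click 3 (2,4) count=2: revealed 1 new [(2,4)] -> total=10
Click 4 (2,0) count=1: revealed 0 new [(none)] -> total=10

Answer: ###....
###....
##..#..
.......
.......
#......
.......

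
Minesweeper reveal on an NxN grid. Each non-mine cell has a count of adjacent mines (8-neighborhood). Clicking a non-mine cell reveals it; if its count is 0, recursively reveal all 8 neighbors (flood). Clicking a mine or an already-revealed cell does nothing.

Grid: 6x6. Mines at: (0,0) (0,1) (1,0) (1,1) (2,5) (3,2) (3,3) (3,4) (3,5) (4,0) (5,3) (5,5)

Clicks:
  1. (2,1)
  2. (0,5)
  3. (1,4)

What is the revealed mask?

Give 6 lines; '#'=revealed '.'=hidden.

Answer: ..####
..####
.####.
......
......
......

Derivation:
Click 1 (2,1) count=3: revealed 1 new [(2,1)] -> total=1
Click 2 (0,5) count=0: revealed 11 new [(0,2) (0,3) (0,4) (0,5) (1,2) (1,3) (1,4) (1,5) (2,2) (2,3) (2,4)] -> total=12
Click 3 (1,4) count=1: revealed 0 new [(none)] -> total=12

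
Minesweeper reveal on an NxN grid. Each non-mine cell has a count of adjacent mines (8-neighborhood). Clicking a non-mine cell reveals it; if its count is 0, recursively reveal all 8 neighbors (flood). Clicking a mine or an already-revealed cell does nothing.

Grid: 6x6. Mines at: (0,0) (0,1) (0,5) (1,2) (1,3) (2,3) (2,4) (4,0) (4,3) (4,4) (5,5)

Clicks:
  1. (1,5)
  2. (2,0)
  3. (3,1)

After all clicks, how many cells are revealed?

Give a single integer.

Click 1 (1,5) count=2: revealed 1 new [(1,5)] -> total=1
Click 2 (2,0) count=0: revealed 6 new [(1,0) (1,1) (2,0) (2,1) (3,0) (3,1)] -> total=7
Click 3 (3,1) count=1: revealed 0 new [(none)] -> total=7

Answer: 7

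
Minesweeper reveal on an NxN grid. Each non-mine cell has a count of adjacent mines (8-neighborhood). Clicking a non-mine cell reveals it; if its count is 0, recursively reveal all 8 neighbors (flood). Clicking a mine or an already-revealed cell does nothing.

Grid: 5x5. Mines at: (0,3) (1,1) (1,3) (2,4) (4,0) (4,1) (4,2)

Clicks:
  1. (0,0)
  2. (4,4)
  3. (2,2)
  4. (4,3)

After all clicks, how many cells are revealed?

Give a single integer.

Click 1 (0,0) count=1: revealed 1 new [(0,0)] -> total=1
Click 2 (4,4) count=0: revealed 4 new [(3,3) (3,4) (4,3) (4,4)] -> total=5
Click 3 (2,2) count=2: revealed 1 new [(2,2)] -> total=6
Click 4 (4,3) count=1: revealed 0 new [(none)] -> total=6

Answer: 6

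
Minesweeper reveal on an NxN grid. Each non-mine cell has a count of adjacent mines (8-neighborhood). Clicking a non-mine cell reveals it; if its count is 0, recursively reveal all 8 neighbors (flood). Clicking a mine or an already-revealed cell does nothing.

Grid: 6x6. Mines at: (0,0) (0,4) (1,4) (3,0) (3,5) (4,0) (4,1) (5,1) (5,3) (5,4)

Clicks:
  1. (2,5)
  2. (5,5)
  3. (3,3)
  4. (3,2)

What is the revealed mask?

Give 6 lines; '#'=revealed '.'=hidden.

Answer: .###..
.###..
.#####
.####.
..###.
.....#

Derivation:
Click 1 (2,5) count=2: revealed 1 new [(2,5)] -> total=1
Click 2 (5,5) count=1: revealed 1 new [(5,5)] -> total=2
Click 3 (3,3) count=0: revealed 17 new [(0,1) (0,2) (0,3) (1,1) (1,2) (1,3) (2,1) (2,2) (2,3) (2,4) (3,1) (3,2) (3,3) (3,4) (4,2) (4,3) (4,4)] -> total=19
Click 4 (3,2) count=1: revealed 0 new [(none)] -> total=19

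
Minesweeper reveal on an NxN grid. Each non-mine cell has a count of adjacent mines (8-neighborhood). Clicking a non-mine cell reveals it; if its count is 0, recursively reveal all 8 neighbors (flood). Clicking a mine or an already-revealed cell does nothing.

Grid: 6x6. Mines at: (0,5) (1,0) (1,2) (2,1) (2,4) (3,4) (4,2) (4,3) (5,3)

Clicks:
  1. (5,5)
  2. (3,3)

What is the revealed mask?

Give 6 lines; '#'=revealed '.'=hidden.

Click 1 (5,5) count=0: revealed 4 new [(4,4) (4,5) (5,4) (5,5)] -> total=4
Click 2 (3,3) count=4: revealed 1 new [(3,3)] -> total=5

Answer: ......
......
......
...#..
....##
....##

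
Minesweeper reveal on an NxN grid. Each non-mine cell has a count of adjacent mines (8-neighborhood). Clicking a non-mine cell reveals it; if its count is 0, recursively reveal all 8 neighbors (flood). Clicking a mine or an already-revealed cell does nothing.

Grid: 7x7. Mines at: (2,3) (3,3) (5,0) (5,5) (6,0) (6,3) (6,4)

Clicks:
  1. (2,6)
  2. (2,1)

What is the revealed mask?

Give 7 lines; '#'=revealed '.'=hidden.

Answer: #######
#######
###.###
###.###
###.###
.......
.......

Derivation:
Click 1 (2,6) count=0: revealed 32 new [(0,0) (0,1) (0,2) (0,3) (0,4) (0,5) (0,6) (1,0) (1,1) (1,2) (1,3) (1,4) (1,5) (1,6) (2,0) (2,1) (2,2) (2,4) (2,5) (2,6) (3,0) (3,1) (3,2) (3,4) (3,5) (3,6) (4,0) (4,1) (4,2) (4,4) (4,5) (4,6)] -> total=32
Click 2 (2,1) count=0: revealed 0 new [(none)] -> total=32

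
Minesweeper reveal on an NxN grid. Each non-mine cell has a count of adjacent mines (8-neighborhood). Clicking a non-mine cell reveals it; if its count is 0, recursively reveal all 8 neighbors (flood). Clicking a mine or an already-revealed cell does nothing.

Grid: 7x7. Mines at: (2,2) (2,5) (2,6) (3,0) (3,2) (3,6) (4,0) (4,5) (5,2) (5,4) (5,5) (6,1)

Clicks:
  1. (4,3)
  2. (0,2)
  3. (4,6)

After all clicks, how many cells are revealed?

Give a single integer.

Answer: 18

Derivation:
Click 1 (4,3) count=3: revealed 1 new [(4,3)] -> total=1
Click 2 (0,2) count=0: revealed 16 new [(0,0) (0,1) (0,2) (0,3) (0,4) (0,5) (0,6) (1,0) (1,1) (1,2) (1,3) (1,4) (1,5) (1,6) (2,0) (2,1)] -> total=17
Click 3 (4,6) count=3: revealed 1 new [(4,6)] -> total=18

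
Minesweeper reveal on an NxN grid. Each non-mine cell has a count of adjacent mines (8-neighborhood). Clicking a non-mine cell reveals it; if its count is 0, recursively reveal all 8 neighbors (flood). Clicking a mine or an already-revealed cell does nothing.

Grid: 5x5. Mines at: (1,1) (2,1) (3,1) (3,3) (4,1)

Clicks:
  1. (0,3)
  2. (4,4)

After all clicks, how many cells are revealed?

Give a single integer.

Click 1 (0,3) count=0: revealed 9 new [(0,2) (0,3) (0,4) (1,2) (1,3) (1,4) (2,2) (2,3) (2,4)] -> total=9
Click 2 (4,4) count=1: revealed 1 new [(4,4)] -> total=10

Answer: 10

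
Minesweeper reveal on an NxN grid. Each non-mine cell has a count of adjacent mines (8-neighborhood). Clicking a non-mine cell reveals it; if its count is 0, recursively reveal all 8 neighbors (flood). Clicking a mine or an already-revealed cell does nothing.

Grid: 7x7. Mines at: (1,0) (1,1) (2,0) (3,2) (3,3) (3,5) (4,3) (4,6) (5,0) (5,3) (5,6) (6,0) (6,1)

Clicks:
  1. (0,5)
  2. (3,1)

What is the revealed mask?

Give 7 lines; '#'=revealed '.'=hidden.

Click 1 (0,5) count=0: revealed 15 new [(0,2) (0,3) (0,4) (0,5) (0,6) (1,2) (1,3) (1,4) (1,5) (1,6) (2,2) (2,3) (2,4) (2,5) (2,6)] -> total=15
Click 2 (3,1) count=2: revealed 1 new [(3,1)] -> total=16

Answer: ..#####
..#####
..#####
.#.....
.......
.......
.......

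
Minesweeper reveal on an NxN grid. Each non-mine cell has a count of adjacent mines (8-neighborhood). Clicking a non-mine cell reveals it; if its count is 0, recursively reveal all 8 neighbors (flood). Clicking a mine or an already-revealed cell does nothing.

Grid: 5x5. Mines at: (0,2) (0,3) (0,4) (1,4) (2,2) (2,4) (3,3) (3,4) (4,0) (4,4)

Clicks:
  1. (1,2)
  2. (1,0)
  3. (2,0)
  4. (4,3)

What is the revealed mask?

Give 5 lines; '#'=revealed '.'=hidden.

Answer: ##...
###..
##...
##...
...#.

Derivation:
Click 1 (1,2) count=3: revealed 1 new [(1,2)] -> total=1
Click 2 (1,0) count=0: revealed 8 new [(0,0) (0,1) (1,0) (1,1) (2,0) (2,1) (3,0) (3,1)] -> total=9
Click 3 (2,0) count=0: revealed 0 new [(none)] -> total=9
Click 4 (4,3) count=3: revealed 1 new [(4,3)] -> total=10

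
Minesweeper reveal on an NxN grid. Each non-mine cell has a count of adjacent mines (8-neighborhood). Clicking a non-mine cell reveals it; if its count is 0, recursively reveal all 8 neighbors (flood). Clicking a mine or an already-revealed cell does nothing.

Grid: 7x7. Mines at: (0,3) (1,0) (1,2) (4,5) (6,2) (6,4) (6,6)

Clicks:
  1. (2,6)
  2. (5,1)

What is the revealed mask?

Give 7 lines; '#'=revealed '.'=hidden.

Answer: ....###
...####
#######
#######
#####..
#####..
##.....

Derivation:
Click 1 (2,6) count=0: revealed 33 new [(0,4) (0,5) (0,6) (1,3) (1,4) (1,5) (1,6) (2,0) (2,1) (2,2) (2,3) (2,4) (2,5) (2,6) (3,0) (3,1) (3,2) (3,3) (3,4) (3,5) (3,6) (4,0) (4,1) (4,2) (4,3) (4,4) (5,0) (5,1) (5,2) (5,3) (5,4) (6,0) (6,1)] -> total=33
Click 2 (5,1) count=1: revealed 0 new [(none)] -> total=33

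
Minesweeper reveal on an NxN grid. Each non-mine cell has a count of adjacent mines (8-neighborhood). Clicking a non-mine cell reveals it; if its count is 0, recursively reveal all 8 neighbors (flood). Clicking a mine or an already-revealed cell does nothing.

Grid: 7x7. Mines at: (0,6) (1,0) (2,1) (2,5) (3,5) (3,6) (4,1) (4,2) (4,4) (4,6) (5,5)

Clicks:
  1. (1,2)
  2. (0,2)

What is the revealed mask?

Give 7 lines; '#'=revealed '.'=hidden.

Click 1 (1,2) count=1: revealed 1 new [(1,2)] -> total=1
Click 2 (0,2) count=0: revealed 15 new [(0,1) (0,2) (0,3) (0,4) (0,5) (1,1) (1,3) (1,4) (1,5) (2,2) (2,3) (2,4) (3,2) (3,3) (3,4)] -> total=16

Answer: .#####.
.#####.
..###..
..###..
.......
.......
.......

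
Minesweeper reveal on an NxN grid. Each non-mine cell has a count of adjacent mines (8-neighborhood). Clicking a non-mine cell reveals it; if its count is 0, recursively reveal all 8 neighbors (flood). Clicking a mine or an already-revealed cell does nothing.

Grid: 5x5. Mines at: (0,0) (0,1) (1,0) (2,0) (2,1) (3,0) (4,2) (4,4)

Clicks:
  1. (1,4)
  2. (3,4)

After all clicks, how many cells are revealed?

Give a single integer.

Answer: 12

Derivation:
Click 1 (1,4) count=0: revealed 12 new [(0,2) (0,3) (0,4) (1,2) (1,3) (1,4) (2,2) (2,3) (2,4) (3,2) (3,3) (3,4)] -> total=12
Click 2 (3,4) count=1: revealed 0 new [(none)] -> total=12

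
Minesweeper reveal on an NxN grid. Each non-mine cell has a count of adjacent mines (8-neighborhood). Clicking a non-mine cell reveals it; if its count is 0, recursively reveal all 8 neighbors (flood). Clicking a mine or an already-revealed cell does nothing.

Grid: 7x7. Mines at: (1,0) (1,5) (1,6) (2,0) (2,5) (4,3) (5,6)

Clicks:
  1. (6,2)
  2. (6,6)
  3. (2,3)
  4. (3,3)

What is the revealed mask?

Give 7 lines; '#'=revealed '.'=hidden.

Click 1 (6,2) count=0: revealed 18 new [(3,0) (3,1) (3,2) (4,0) (4,1) (4,2) (5,0) (5,1) (5,2) (5,3) (5,4) (5,5) (6,0) (6,1) (6,2) (6,3) (6,4) (6,5)] -> total=18
Click 2 (6,6) count=1: revealed 1 new [(6,6)] -> total=19
Click 3 (2,3) count=0: revealed 14 new [(0,1) (0,2) (0,3) (0,4) (1,1) (1,2) (1,3) (1,4) (2,1) (2,2) (2,3) (2,4) (3,3) (3,4)] -> total=33
Click 4 (3,3) count=1: revealed 0 new [(none)] -> total=33

Answer: .####..
.####..
.####..
#####..
###....
######.
#######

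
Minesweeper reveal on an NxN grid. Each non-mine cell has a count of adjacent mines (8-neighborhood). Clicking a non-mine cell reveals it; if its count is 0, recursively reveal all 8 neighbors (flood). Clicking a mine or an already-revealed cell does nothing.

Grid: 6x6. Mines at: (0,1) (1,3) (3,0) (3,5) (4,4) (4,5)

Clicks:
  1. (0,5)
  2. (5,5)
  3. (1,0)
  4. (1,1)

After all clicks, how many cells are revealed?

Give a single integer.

Answer: 9

Derivation:
Click 1 (0,5) count=0: revealed 6 new [(0,4) (0,5) (1,4) (1,5) (2,4) (2,5)] -> total=6
Click 2 (5,5) count=2: revealed 1 new [(5,5)] -> total=7
Click 3 (1,0) count=1: revealed 1 new [(1,0)] -> total=8
Click 4 (1,1) count=1: revealed 1 new [(1,1)] -> total=9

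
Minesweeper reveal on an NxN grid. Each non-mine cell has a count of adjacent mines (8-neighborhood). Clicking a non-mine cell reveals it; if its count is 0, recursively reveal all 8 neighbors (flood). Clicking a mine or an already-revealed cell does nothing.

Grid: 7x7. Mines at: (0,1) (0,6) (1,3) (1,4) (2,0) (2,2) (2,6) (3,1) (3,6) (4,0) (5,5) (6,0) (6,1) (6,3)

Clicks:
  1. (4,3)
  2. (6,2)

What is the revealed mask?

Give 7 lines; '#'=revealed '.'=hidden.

Answer: .......
.......
...###.
..####.
..####.
..###..
..#....

Derivation:
Click 1 (4,3) count=0: revealed 14 new [(2,3) (2,4) (2,5) (3,2) (3,3) (3,4) (3,5) (4,2) (4,3) (4,4) (4,5) (5,2) (5,3) (5,4)] -> total=14
Click 2 (6,2) count=2: revealed 1 new [(6,2)] -> total=15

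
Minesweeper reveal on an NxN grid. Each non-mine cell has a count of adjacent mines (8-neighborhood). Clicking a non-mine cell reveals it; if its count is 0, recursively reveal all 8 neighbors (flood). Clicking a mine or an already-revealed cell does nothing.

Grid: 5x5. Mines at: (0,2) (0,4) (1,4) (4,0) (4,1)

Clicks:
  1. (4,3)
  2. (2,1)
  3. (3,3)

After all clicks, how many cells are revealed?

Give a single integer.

Answer: 19

Derivation:
Click 1 (4,3) count=0: revealed 19 new [(0,0) (0,1) (1,0) (1,1) (1,2) (1,3) (2,0) (2,1) (2,2) (2,3) (2,4) (3,0) (3,1) (3,2) (3,3) (3,4) (4,2) (4,3) (4,4)] -> total=19
Click 2 (2,1) count=0: revealed 0 new [(none)] -> total=19
Click 3 (3,3) count=0: revealed 0 new [(none)] -> total=19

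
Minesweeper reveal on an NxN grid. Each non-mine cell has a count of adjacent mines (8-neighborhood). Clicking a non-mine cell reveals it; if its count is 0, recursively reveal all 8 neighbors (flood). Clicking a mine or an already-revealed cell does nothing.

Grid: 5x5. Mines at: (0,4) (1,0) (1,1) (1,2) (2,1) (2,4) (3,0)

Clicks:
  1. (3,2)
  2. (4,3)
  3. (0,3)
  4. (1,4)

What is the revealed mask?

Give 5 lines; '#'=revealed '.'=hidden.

Click 1 (3,2) count=1: revealed 1 new [(3,2)] -> total=1
Click 2 (4,3) count=0: revealed 7 new [(3,1) (3,3) (3,4) (4,1) (4,2) (4,3) (4,4)] -> total=8
Click 3 (0,3) count=2: revealed 1 new [(0,3)] -> total=9
Click 4 (1,4) count=2: revealed 1 new [(1,4)] -> total=10

Answer: ...#.
....#
.....
.####
.####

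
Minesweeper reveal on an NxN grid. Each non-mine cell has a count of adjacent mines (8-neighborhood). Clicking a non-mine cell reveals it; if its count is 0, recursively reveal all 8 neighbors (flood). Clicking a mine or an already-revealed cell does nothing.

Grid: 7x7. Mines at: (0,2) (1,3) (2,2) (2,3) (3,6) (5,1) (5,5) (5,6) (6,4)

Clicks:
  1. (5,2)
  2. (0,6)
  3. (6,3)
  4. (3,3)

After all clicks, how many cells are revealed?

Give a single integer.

Answer: 12

Derivation:
Click 1 (5,2) count=1: revealed 1 new [(5,2)] -> total=1
Click 2 (0,6) count=0: revealed 9 new [(0,4) (0,5) (0,6) (1,4) (1,5) (1,6) (2,4) (2,5) (2,6)] -> total=10
Click 3 (6,3) count=1: revealed 1 new [(6,3)] -> total=11
Click 4 (3,3) count=2: revealed 1 new [(3,3)] -> total=12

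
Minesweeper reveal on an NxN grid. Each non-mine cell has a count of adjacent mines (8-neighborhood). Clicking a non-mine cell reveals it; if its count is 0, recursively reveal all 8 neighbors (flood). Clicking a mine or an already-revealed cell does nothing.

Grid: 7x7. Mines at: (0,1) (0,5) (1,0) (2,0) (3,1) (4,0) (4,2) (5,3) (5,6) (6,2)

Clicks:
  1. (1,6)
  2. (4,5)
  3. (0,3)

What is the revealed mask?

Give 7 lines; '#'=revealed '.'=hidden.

Answer: ..###..
..#####
..#####
..#####
...####
.......
.......

Derivation:
Click 1 (1,6) count=1: revealed 1 new [(1,6)] -> total=1
Click 2 (4,5) count=1: revealed 1 new [(4,5)] -> total=2
Click 3 (0,3) count=0: revealed 20 new [(0,2) (0,3) (0,4) (1,2) (1,3) (1,4) (1,5) (2,2) (2,3) (2,4) (2,5) (2,6) (3,2) (3,3) (3,4) (3,5) (3,6) (4,3) (4,4) (4,6)] -> total=22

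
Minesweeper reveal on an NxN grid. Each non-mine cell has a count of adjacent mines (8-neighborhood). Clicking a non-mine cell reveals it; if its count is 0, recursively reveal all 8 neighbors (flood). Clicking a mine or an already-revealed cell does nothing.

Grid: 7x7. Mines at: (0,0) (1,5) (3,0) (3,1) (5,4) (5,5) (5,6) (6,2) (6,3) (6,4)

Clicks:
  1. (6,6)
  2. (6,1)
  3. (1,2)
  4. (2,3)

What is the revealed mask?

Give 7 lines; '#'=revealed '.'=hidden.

Answer: .####..
.####..
.######
..#####
..#####
.......
.#....#

Derivation:
Click 1 (6,6) count=2: revealed 1 new [(6,6)] -> total=1
Click 2 (6,1) count=1: revealed 1 new [(6,1)] -> total=2
Click 3 (1,2) count=0: revealed 24 new [(0,1) (0,2) (0,3) (0,4) (1,1) (1,2) (1,3) (1,4) (2,1) (2,2) (2,3) (2,4) (2,5) (2,6) (3,2) (3,3) (3,4) (3,5) (3,6) (4,2) (4,3) (4,4) (4,5) (4,6)] -> total=26
Click 4 (2,3) count=0: revealed 0 new [(none)] -> total=26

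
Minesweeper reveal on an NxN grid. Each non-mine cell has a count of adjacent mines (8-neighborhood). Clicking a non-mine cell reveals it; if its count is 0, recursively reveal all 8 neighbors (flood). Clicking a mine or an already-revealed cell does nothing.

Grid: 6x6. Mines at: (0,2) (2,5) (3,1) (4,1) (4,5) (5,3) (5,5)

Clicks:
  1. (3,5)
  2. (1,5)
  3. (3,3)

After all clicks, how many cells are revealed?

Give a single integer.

Click 1 (3,5) count=2: revealed 1 new [(3,5)] -> total=1
Click 2 (1,5) count=1: revealed 1 new [(1,5)] -> total=2
Click 3 (3,3) count=0: revealed 12 new [(1,2) (1,3) (1,4) (2,2) (2,3) (2,4) (3,2) (3,3) (3,4) (4,2) (4,3) (4,4)] -> total=14

Answer: 14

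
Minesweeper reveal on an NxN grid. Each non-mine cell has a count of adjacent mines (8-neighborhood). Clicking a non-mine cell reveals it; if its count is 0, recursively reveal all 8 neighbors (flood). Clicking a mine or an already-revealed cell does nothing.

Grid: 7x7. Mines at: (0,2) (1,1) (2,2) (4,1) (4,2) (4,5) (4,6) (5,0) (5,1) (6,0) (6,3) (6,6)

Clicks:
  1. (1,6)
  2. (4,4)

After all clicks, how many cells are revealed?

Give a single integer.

Answer: 17

Derivation:
Click 1 (1,6) count=0: revealed 16 new [(0,3) (0,4) (0,5) (0,6) (1,3) (1,4) (1,5) (1,6) (2,3) (2,4) (2,5) (2,6) (3,3) (3,4) (3,5) (3,6)] -> total=16
Click 2 (4,4) count=1: revealed 1 new [(4,4)] -> total=17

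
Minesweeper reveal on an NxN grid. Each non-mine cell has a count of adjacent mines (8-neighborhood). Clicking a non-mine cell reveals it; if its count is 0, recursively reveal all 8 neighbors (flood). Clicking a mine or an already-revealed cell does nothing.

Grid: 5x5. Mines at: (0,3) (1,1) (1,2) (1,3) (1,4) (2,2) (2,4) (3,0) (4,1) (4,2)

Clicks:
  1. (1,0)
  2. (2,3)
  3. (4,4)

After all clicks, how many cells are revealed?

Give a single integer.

Click 1 (1,0) count=1: revealed 1 new [(1,0)] -> total=1
Click 2 (2,3) count=5: revealed 1 new [(2,3)] -> total=2
Click 3 (4,4) count=0: revealed 4 new [(3,3) (3,4) (4,3) (4,4)] -> total=6

Answer: 6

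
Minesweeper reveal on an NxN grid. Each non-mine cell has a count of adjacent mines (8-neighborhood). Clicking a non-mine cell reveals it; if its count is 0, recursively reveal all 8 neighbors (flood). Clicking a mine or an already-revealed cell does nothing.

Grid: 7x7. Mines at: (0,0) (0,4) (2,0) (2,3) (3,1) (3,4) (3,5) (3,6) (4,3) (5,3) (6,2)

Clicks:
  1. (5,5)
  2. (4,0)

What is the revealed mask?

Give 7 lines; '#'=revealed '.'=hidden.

Click 1 (5,5) count=0: revealed 9 new [(4,4) (4,5) (4,6) (5,4) (5,5) (5,6) (6,4) (6,5) (6,6)] -> total=9
Click 2 (4,0) count=1: revealed 1 new [(4,0)] -> total=10

Answer: .......
.......
.......
.......
#...###
....###
....###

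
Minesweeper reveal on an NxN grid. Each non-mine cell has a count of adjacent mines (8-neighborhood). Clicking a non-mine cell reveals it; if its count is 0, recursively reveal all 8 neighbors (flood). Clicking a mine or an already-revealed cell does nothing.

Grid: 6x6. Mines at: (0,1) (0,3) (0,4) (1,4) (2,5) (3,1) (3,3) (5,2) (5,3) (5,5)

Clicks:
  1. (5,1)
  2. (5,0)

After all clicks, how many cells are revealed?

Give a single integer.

Click 1 (5,1) count=1: revealed 1 new [(5,1)] -> total=1
Click 2 (5,0) count=0: revealed 3 new [(4,0) (4,1) (5,0)] -> total=4

Answer: 4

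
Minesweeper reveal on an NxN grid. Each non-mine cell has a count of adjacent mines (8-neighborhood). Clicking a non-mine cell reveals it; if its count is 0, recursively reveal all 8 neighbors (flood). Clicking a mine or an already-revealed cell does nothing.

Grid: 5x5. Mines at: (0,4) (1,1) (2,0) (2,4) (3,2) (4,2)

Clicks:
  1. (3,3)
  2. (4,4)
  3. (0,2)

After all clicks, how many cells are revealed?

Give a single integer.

Click 1 (3,3) count=3: revealed 1 new [(3,3)] -> total=1
Click 2 (4,4) count=0: revealed 3 new [(3,4) (4,3) (4,4)] -> total=4
Click 3 (0,2) count=1: revealed 1 new [(0,2)] -> total=5

Answer: 5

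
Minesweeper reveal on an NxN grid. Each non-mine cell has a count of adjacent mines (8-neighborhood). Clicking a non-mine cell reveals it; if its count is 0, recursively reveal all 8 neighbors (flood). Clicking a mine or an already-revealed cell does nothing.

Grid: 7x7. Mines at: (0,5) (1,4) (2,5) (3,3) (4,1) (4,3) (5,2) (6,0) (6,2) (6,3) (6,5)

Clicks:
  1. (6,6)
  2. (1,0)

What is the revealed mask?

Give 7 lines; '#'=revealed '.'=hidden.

Click 1 (6,6) count=1: revealed 1 new [(6,6)] -> total=1
Click 2 (1,0) count=0: revealed 15 new [(0,0) (0,1) (0,2) (0,3) (1,0) (1,1) (1,2) (1,3) (2,0) (2,1) (2,2) (2,3) (3,0) (3,1) (3,2)] -> total=16

Answer: ####...
####...
####...
###....
.......
.......
......#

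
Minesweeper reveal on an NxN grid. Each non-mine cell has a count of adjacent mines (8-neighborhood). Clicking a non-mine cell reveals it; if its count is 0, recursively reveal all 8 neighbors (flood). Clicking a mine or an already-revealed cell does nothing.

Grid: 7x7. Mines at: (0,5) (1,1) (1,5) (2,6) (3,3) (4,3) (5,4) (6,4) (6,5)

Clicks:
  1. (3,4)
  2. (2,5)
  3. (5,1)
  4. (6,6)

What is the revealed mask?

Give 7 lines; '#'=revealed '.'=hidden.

Click 1 (3,4) count=2: revealed 1 new [(3,4)] -> total=1
Click 2 (2,5) count=2: revealed 1 new [(2,5)] -> total=2
Click 3 (5,1) count=0: revealed 17 new [(2,0) (2,1) (2,2) (3,0) (3,1) (3,2) (4,0) (4,1) (4,2) (5,0) (5,1) (5,2) (5,3) (6,0) (6,1) (6,2) (6,3)] -> total=19
Click 4 (6,6) count=1: revealed 1 new [(6,6)] -> total=20

Answer: .......
.......
###..#.
###.#..
###....
####...
####..#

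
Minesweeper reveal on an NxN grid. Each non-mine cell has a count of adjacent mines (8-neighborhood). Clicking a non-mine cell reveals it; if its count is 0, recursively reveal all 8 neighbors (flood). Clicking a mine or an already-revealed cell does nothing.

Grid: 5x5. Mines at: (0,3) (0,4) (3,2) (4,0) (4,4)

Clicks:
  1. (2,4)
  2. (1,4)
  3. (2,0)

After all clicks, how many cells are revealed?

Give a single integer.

Click 1 (2,4) count=0: revealed 6 new [(1,3) (1,4) (2,3) (2,4) (3,3) (3,4)] -> total=6
Click 2 (1,4) count=2: revealed 0 new [(none)] -> total=6
Click 3 (2,0) count=0: revealed 11 new [(0,0) (0,1) (0,2) (1,0) (1,1) (1,2) (2,0) (2,1) (2,2) (3,0) (3,1)] -> total=17

Answer: 17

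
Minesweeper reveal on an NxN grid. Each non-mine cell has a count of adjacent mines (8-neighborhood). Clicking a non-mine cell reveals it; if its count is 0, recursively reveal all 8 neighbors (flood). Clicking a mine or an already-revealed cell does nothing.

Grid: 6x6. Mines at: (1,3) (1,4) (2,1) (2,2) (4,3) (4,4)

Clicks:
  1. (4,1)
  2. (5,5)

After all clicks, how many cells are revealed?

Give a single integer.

Answer: 10

Derivation:
Click 1 (4,1) count=0: revealed 9 new [(3,0) (3,1) (3,2) (4,0) (4,1) (4,2) (5,0) (5,1) (5,2)] -> total=9
Click 2 (5,5) count=1: revealed 1 new [(5,5)] -> total=10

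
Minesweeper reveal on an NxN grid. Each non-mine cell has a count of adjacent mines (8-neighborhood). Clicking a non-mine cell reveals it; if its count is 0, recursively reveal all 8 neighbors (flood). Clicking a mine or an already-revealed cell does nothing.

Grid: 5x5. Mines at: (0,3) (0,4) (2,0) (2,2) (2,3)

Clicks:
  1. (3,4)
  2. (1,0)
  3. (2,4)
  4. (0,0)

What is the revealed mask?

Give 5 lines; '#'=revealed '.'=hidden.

Click 1 (3,4) count=1: revealed 1 new [(3,4)] -> total=1
Click 2 (1,0) count=1: revealed 1 new [(1,0)] -> total=2
Click 3 (2,4) count=1: revealed 1 new [(2,4)] -> total=3
Click 4 (0,0) count=0: revealed 5 new [(0,0) (0,1) (0,2) (1,1) (1,2)] -> total=8

Answer: ###..
###..
....#
....#
.....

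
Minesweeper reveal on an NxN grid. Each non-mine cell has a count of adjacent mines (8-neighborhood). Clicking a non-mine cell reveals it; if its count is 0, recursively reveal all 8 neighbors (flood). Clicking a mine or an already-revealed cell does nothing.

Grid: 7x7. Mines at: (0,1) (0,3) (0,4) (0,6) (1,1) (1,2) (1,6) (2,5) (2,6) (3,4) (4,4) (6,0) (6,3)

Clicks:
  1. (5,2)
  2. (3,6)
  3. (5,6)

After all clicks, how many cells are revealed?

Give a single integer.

Click 1 (5,2) count=1: revealed 1 new [(5,2)] -> total=1
Click 2 (3,6) count=2: revealed 1 new [(3,6)] -> total=2
Click 3 (5,6) count=0: revealed 9 new [(3,5) (4,5) (4,6) (5,4) (5,5) (5,6) (6,4) (6,5) (6,6)] -> total=11

Answer: 11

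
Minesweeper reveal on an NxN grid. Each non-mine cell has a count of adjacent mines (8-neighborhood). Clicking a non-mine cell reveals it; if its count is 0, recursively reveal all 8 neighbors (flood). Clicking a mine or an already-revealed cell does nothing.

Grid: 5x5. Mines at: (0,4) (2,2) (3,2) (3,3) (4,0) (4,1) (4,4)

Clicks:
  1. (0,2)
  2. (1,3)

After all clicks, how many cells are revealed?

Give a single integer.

Click 1 (0,2) count=0: revealed 12 new [(0,0) (0,1) (0,2) (0,3) (1,0) (1,1) (1,2) (1,3) (2,0) (2,1) (3,0) (3,1)] -> total=12
Click 2 (1,3) count=2: revealed 0 new [(none)] -> total=12

Answer: 12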